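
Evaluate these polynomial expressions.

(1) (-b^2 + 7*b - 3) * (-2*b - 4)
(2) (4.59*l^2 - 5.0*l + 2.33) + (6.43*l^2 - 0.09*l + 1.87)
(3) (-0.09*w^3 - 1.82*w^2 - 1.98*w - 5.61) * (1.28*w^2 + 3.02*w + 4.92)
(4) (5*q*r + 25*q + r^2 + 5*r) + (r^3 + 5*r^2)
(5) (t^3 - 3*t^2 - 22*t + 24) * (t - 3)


(1) = 2*b^3 - 10*b^2 - 22*b + 12
(2) = 11.02*l^2 - 5.09*l + 4.2
(3) = -0.1152*w^5 - 2.6014*w^4 - 8.4736*w^3 - 22.1148*w^2 - 26.6838*w - 27.6012
(4) = 5*q*r + 25*q + r^3 + 6*r^2 + 5*r
(5) = t^4 - 6*t^3 - 13*t^2 + 90*t - 72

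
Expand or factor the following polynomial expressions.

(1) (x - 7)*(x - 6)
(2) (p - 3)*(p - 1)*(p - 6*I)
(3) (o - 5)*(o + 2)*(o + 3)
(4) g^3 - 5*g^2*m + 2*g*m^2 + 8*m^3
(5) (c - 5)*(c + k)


(1) = x^2 - 13*x + 42
(2) = p^3 - 4*p^2 - 6*I*p^2 + 3*p + 24*I*p - 18*I
(3) = o^3 - 19*o - 30
(4) = (g - 4*m)*(g - 2*m)*(g + m)
(5) = c^2 + c*k - 5*c - 5*k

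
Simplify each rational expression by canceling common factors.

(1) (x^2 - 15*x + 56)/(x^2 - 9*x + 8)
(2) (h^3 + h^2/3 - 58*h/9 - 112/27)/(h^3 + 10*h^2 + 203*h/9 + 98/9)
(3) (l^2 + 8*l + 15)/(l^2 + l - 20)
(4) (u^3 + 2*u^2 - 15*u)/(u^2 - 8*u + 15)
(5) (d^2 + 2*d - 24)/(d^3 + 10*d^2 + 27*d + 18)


(1) = (x - 7)/(x - 1)
(2) = (3*h - 8)/(3*h + 21)
(3) = (l + 3)/(l - 4)
(4) = (u^2 + 5*u)/(u - 5)
(5) = (d - 4)/(d^2 + 4*d + 3)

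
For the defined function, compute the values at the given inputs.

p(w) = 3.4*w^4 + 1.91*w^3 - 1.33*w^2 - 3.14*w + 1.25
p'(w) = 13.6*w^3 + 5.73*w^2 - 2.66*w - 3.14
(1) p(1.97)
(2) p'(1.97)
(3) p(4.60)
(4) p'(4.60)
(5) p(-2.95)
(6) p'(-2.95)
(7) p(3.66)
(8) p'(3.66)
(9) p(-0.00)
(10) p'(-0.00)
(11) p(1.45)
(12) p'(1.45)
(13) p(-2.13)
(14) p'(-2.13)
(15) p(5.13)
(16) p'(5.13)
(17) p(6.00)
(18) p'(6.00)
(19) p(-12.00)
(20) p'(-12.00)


(1) = 55.71
(2) = 117.83
(3) = 1666.91
(4) = 1429.64
(5) = 207.40
(6) = -294.57
(7) = 675.69
(8) = 730.66
(9) = 1.25
(10) = -3.14
(11) = 14.75
(12) = 46.51
(13) = 53.43
(14) = -102.90
(15) = 2562.77
(16) = 1970.09
(17) = 4753.49
(18) = 3124.78
(19) = 67049.33
(20) = -22646.90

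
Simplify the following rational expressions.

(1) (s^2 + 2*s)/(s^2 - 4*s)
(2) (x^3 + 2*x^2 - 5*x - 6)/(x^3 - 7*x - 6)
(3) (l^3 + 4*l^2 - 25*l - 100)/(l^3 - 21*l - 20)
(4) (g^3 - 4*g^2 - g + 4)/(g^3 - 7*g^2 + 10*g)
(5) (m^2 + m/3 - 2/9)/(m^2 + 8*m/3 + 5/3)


(1) = (s + 2)/(s - 4)
(2) = (x^2 + x - 6)/(x^2 - x - 6)
(3) = (l + 5)/(l + 1)
(4) = (g^3 - 4*g^2 - g + 4)/(g^3 - 7*g^2 + 10*g)
(5) = (9*m^2 + 3*m - 2)/(9*m^2 + 24*m + 15)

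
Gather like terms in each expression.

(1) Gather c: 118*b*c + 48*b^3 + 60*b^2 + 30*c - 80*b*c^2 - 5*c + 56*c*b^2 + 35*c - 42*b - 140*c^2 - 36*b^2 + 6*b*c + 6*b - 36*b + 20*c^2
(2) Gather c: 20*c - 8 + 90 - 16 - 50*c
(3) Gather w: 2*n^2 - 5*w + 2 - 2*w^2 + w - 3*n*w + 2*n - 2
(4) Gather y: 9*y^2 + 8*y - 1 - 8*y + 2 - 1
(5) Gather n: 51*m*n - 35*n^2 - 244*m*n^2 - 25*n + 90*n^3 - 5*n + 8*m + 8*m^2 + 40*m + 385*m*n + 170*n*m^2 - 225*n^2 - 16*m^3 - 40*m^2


(1) = 48*b^3 + 24*b^2 - 72*b + c^2*(-80*b - 120) + c*(56*b^2 + 124*b + 60)
(2) = 66 - 30*c
(3) = 2*n^2 + 2*n - 2*w^2 + w*(-3*n - 4)
(4) = 9*y^2
(5) = -16*m^3 - 32*m^2 + 48*m + 90*n^3 + n^2*(-244*m - 260) + n*(170*m^2 + 436*m - 30)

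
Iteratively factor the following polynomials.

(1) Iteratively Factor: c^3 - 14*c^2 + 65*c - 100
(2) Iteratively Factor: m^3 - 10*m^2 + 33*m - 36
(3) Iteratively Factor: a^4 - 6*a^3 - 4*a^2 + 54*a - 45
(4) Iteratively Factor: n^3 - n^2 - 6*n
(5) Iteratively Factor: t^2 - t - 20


(1) = (c - 5)*(c^2 - 9*c + 20) = (c - 5)*(c - 4)*(c - 5)
(2) = (m - 3)*(m^2 - 7*m + 12) = (m - 3)^2*(m - 4)
(3) = (a - 5)*(a^3 - a^2 - 9*a + 9) = (a - 5)*(a - 1)*(a^2 - 9) = (a - 5)*(a - 3)*(a - 1)*(a + 3)
(4) = (n - 3)*(n^2 + 2*n) = n*(n - 3)*(n + 2)
(5) = (t - 5)*(t + 4)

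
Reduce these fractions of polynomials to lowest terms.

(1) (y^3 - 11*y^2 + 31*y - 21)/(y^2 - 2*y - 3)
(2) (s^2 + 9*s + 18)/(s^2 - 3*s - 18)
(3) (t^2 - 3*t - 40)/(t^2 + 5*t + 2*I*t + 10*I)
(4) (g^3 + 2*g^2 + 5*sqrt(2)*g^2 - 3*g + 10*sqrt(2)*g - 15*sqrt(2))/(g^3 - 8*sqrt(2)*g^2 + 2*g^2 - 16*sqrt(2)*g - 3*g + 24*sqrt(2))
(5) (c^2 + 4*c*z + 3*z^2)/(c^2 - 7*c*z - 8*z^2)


(1) = (y^2 - 8*y + 7)/(y + 1)
(2) = (s + 6)/(s - 6)
(3) = (t - 8)/(t + 2*I)
(4) = (g + 5*sqrt(2))/(g - 8*sqrt(2))
(5) = (-c - 3*z)/(-c + 8*z)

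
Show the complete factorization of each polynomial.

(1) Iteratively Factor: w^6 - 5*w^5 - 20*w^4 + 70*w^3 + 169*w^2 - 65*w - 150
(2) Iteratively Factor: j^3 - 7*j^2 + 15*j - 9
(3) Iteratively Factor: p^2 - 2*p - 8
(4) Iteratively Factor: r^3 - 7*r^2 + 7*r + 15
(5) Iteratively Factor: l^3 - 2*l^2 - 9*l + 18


(1) = (w - 5)*(w^5 - 20*w^3 - 30*w^2 + 19*w + 30) = (w - 5)^2*(w^4 + 5*w^3 + 5*w^2 - 5*w - 6) = (w - 5)^2*(w + 3)*(w^3 + 2*w^2 - w - 2) = (w - 5)^2*(w + 2)*(w + 3)*(w^2 - 1) = (w - 5)^2*(w + 1)*(w + 2)*(w + 3)*(w - 1)
(2) = (j - 3)*(j^2 - 4*j + 3) = (j - 3)*(j - 1)*(j - 3)
(3) = (p + 2)*(p - 4)
(4) = (r - 5)*(r^2 - 2*r - 3) = (r - 5)*(r - 3)*(r + 1)
(5) = (l + 3)*(l^2 - 5*l + 6) = (l - 3)*(l + 3)*(l - 2)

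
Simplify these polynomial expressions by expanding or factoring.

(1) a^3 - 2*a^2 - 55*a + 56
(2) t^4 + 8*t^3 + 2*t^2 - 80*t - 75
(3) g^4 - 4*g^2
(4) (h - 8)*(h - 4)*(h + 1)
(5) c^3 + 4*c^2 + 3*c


(1) = (a - 8)*(a - 1)*(a + 7)
(2) = (t - 3)*(t + 1)*(t + 5)^2
(3) = g^2*(g - 2)*(g + 2)
(4) = h^3 - 11*h^2 + 20*h + 32
(5) = c*(c + 1)*(c + 3)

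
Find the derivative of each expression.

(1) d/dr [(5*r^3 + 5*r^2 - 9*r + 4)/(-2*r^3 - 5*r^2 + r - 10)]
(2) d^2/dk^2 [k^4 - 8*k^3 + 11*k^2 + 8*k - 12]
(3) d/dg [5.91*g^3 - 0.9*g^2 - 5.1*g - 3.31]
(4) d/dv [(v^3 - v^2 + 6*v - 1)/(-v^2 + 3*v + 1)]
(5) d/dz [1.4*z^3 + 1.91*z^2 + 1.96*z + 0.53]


(1) = (-15*r^4 - 26*r^3 - 166*r^2 - 60*r + 86)/(4*r^6 + 20*r^5 + 21*r^4 + 30*r^3 + 101*r^2 - 20*r + 100)
(2) = 12*k^2 - 48*k + 22
(3) = 17.73*g^2 - 1.8*g - 5.1
(4) = (-v^4 + 6*v^3 + 6*v^2 - 4*v + 9)/(v^4 - 6*v^3 + 7*v^2 + 6*v + 1)
(5) = 4.2*z^2 + 3.82*z + 1.96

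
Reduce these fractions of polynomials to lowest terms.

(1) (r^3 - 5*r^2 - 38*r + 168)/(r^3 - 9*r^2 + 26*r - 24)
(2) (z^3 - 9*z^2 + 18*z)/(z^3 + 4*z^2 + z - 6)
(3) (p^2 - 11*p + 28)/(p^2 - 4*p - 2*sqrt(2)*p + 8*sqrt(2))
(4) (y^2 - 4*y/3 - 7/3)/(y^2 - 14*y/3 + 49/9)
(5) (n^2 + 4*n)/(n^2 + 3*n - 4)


(1) = (r^2 - r - 42)/(r^2 - 5*r + 6)
(2) = (z^3 - 9*z^2 + 18*z)/(z^3 + 4*z^2 + z - 6)
(3) = (p - 7)/(p - 2*sqrt(2))
(4) = (3*y + 3)/(3*y - 7)
(5) = n/(n - 1)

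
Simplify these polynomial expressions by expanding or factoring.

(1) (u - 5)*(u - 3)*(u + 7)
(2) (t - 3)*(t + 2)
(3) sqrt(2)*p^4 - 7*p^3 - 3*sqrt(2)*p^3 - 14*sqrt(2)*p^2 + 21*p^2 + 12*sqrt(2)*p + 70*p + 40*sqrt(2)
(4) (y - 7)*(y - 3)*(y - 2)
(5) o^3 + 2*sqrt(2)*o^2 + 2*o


(1) = u^3 - u^2 - 41*u + 105
(2) = t^2 - t - 6
(3) = (p - 5)*(p + 2)*(p - 4*sqrt(2))*(sqrt(2)*p + 1)
(4) = y^3 - 12*y^2 + 41*y - 42
(5) = o*(o + sqrt(2))^2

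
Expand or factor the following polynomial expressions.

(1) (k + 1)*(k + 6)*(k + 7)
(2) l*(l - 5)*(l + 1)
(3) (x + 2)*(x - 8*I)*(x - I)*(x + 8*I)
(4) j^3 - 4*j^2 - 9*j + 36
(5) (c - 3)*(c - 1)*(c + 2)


(1) = k^3 + 14*k^2 + 55*k + 42
(2) = l^3 - 4*l^2 - 5*l
(3) = x^4 + 2*x^3 - I*x^3 + 64*x^2 - 2*I*x^2 + 128*x - 64*I*x - 128*I
(4) = (j - 4)*(j - 3)*(j + 3)
(5) = c^3 - 2*c^2 - 5*c + 6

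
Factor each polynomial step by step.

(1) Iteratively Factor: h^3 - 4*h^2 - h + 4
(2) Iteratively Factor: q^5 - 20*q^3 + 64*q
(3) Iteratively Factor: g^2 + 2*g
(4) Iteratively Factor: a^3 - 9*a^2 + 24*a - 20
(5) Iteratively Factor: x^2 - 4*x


(1) = (h - 1)*(h^2 - 3*h - 4) = (h - 1)*(h + 1)*(h - 4)
(2) = (q + 4)*(q^4 - 4*q^3 - 4*q^2 + 16*q) = (q + 2)*(q + 4)*(q^3 - 6*q^2 + 8*q) = (q - 4)*(q + 2)*(q + 4)*(q^2 - 2*q) = (q - 4)*(q - 2)*(q + 2)*(q + 4)*(q)
(3) = (g + 2)*(g)
(4) = (a - 2)*(a^2 - 7*a + 10) = (a - 5)*(a - 2)*(a - 2)
(5) = (x)*(x - 4)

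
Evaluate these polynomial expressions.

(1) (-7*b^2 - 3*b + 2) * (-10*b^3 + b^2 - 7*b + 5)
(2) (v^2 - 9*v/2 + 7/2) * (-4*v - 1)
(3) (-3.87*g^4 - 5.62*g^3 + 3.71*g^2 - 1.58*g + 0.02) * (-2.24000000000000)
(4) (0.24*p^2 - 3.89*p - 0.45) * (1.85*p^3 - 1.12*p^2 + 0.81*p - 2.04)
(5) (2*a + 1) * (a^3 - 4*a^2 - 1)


(1) = 70*b^5 + 23*b^4 + 26*b^3 - 12*b^2 - 29*b + 10
(2) = -4*v^3 + 17*v^2 - 19*v/2 - 7/2
(3) = 8.6688*g^4 + 12.5888*g^3 - 8.3104*g^2 + 3.5392*g - 0.0448
(4) = 0.444*p^5 - 7.4653*p^4 + 3.7187*p^3 - 3.1365*p^2 + 7.5711*p + 0.918
(5) = 2*a^4 - 7*a^3 - 4*a^2 - 2*a - 1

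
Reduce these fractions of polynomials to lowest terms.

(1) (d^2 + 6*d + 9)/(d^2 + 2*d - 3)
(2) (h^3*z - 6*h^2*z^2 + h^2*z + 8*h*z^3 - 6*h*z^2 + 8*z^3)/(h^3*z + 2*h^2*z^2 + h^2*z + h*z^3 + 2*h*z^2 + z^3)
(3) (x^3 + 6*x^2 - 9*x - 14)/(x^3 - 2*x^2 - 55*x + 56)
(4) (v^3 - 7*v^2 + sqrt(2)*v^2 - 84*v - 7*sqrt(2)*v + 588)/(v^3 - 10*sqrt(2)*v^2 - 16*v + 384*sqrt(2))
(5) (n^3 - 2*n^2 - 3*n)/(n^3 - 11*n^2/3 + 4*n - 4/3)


(1) = (d + 3)/(d - 1)
(2) = (h^2 - 6*h*z + 8*z^2)/(h^2 + 2*h*z + z^2)
(3) = (x^2 - x - 2)/(x^2 - 9*x + 8)
(4) = (v^2 + v*(-7 + 7*sqrt(2)) - 49*sqrt(2))/(v^2 - 4*sqrt(2)*v - 64)
(5) = (3*n^3 - 6*n^2 - 9*n)/(3*n^3 - 11*n^2 + 12*n - 4)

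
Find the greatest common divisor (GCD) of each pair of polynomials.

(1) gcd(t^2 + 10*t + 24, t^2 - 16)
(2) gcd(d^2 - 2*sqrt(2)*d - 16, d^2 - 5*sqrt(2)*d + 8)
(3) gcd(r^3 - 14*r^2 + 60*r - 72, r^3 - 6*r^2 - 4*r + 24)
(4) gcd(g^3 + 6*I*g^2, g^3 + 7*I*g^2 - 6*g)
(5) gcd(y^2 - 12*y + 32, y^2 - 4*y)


(1) = gcd((t + 4)*(t + 6), (t - 4)*(t + 4)) = t + 4
(2) = d - 4*sqrt(2)
(3) = r^2 - 8*r + 12
(4) = g^2 + 6*I*g
(5) = gcd((y - 8)*(y - 4), y*(y - 4)) = y - 4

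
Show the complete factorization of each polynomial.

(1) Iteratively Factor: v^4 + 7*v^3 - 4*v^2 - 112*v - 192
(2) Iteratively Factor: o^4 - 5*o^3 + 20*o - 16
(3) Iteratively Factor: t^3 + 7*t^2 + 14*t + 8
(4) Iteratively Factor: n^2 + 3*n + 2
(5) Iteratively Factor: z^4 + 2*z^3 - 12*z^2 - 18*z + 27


(1) = (v + 4)*(v^3 + 3*v^2 - 16*v - 48) = (v + 4)^2*(v^2 - v - 12) = (v + 3)*(v + 4)^2*(v - 4)
(2) = (o - 4)*(o^3 - o^2 - 4*o + 4) = (o - 4)*(o - 1)*(o^2 - 4) = (o - 4)*(o - 2)*(o - 1)*(o + 2)
(3) = (t + 4)*(t^2 + 3*t + 2) = (t + 1)*(t + 4)*(t + 2)
(4) = (n + 1)*(n + 2)
(5) = (z + 3)*(z^3 - z^2 - 9*z + 9) = (z + 3)^2*(z^2 - 4*z + 3) = (z - 3)*(z + 3)^2*(z - 1)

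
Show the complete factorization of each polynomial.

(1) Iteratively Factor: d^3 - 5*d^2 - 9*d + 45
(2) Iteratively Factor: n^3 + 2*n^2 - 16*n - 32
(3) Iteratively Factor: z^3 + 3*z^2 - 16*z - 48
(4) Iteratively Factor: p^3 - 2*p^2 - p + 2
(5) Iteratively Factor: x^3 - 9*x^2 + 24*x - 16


(1) = (d - 5)*(d^2 - 9) = (d - 5)*(d + 3)*(d - 3)
(2) = (n - 4)*(n^2 + 6*n + 8) = (n - 4)*(n + 2)*(n + 4)
(3) = (z + 4)*(z^2 - z - 12) = (z + 3)*(z + 4)*(z - 4)
(4) = (p - 2)*(p^2 - 1) = (p - 2)*(p + 1)*(p - 1)
(5) = (x - 1)*(x^2 - 8*x + 16) = (x - 4)*(x - 1)*(x - 4)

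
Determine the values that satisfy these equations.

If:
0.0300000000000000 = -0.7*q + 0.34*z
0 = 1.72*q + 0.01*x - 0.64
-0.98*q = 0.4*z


Then:
q = -0.02
x = 67.37
z = 0.05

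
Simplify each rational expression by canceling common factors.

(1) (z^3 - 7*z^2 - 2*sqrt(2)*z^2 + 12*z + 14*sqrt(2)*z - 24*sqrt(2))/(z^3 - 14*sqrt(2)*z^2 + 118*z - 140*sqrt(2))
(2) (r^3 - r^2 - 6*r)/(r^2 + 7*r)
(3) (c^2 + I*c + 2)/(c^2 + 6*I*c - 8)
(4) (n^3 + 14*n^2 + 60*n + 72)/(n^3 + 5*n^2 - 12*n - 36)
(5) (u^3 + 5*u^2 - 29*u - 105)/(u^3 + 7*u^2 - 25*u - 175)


(1) = (z^2 - 7*z + 12)/(z^2 - 12*sqrt(2)*z + 70)
(2) = (r^2 - r - 6)/(r + 7)
(3) = (c - I)/(c + 4*I)
(4) = (n + 6)/(n - 3)
(5) = (u + 3)/(u + 5)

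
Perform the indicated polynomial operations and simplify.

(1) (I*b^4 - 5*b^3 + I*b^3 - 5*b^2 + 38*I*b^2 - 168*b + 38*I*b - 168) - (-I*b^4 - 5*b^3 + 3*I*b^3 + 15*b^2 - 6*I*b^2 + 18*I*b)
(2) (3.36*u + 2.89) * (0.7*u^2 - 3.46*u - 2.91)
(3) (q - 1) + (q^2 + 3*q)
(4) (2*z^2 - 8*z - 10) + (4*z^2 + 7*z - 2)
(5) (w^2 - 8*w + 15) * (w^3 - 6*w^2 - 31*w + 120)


(1) = 2*I*b^4 - 2*I*b^3 - 20*b^2 + 44*I*b^2 - 168*b + 20*I*b - 168
(2) = 2.352*u^3 - 9.6026*u^2 - 19.777*u - 8.4099
(3) = q^2 + 4*q - 1
(4) = 6*z^2 - z - 12
(5) = w^5 - 14*w^4 + 32*w^3 + 278*w^2 - 1425*w + 1800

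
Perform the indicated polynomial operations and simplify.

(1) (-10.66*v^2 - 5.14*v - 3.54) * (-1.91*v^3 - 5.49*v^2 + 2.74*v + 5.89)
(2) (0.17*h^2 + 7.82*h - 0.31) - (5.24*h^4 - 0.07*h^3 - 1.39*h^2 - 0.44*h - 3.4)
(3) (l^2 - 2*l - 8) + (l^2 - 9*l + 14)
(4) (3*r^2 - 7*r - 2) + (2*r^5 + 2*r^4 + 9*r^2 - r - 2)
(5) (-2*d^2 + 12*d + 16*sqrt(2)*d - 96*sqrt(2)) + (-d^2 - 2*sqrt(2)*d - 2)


(1) = 20.3606*v^5 + 68.3408*v^4 + 5.7716*v^3 - 57.4364*v^2 - 39.9742*v - 20.8506
(2) = -5.24*h^4 + 0.07*h^3 + 1.56*h^2 + 8.26*h + 3.09
(3) = 2*l^2 - 11*l + 6
(4) = 2*r^5 + 2*r^4 + 12*r^2 - 8*r - 4
(5) = -3*d^2 + 12*d + 14*sqrt(2)*d - 96*sqrt(2) - 2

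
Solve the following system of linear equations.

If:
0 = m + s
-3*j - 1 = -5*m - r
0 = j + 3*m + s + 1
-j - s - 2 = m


Then:
j = -2
m = 1/2
r = -15/2
s = -1/2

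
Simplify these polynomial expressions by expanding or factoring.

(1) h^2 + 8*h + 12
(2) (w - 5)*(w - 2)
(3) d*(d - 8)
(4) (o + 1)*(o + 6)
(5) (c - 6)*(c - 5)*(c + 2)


(1) = (h + 2)*(h + 6)
(2) = w^2 - 7*w + 10
(3) = d^2 - 8*d
(4) = o^2 + 7*o + 6
(5) = c^3 - 9*c^2 + 8*c + 60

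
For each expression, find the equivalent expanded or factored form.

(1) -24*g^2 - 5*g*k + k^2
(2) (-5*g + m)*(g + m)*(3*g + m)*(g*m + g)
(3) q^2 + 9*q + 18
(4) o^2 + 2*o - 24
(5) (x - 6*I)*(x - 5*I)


(1) = (-8*g + k)*(3*g + k)
(2) = -15*g^4*m - 15*g^4 - 17*g^3*m^2 - 17*g^3*m - g^2*m^3 - g^2*m^2 + g*m^4 + g*m^3
(3) = (q + 3)*(q + 6)
(4) = (o - 4)*(o + 6)
(5) = x^2 - 11*I*x - 30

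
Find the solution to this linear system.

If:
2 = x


Then:
x = 2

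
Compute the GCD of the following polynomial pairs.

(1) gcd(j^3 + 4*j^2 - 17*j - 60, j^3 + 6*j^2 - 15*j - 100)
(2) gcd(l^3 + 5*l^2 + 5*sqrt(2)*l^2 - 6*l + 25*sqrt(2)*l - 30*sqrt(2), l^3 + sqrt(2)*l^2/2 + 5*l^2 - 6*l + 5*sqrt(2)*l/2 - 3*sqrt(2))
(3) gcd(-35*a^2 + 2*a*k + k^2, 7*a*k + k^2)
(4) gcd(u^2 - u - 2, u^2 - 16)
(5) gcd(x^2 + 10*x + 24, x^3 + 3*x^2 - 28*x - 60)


(1) = gcd((j - 4)*(j + 3)*(j + 5), (j - 4)*(j + 5)^2) = j^2 + j - 20
(2) = l^2 + 5*l - 6
(3) = gcd((-5*a + k)*(7*a + k), k*(7*a + k)) = 7*a + k
(4) = 1
(5) = x + 6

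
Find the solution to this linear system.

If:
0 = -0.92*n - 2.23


Then:
n = -2.42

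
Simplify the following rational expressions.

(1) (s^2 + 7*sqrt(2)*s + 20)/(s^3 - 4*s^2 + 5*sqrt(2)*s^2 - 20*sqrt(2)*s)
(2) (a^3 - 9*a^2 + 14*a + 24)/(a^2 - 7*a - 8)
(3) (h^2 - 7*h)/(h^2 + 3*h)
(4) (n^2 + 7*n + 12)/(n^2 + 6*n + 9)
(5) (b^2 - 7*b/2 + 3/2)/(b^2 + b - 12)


(1) = (s + 2*sqrt(2))/(s^2 - 4*s)
(2) = (a^2 - 10*a + 24)/(a - 8)
(3) = (h - 7)/(h + 3)
(4) = (n + 4)/(n + 3)
(5) = (2*b - 1)/(2*b + 8)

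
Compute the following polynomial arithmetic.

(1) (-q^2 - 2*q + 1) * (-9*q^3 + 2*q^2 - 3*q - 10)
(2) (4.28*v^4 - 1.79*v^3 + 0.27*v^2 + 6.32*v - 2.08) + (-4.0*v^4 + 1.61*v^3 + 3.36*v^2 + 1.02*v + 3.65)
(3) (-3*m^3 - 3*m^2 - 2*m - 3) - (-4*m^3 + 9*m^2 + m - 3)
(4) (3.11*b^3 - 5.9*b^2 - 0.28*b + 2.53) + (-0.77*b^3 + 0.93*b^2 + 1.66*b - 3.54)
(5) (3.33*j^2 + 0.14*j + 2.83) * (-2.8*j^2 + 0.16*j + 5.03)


(1) = 9*q^5 + 16*q^4 - 10*q^3 + 18*q^2 + 17*q - 10
(2) = 0.28*v^4 - 0.18*v^3 + 3.63*v^2 + 7.34*v + 1.57
(3) = m^3 - 12*m^2 - 3*m
(4) = 2.34*b^3 - 4.97*b^2 + 1.38*b - 1.01
(5) = -9.324*j^4 + 0.1408*j^3 + 8.8483*j^2 + 1.157*j + 14.2349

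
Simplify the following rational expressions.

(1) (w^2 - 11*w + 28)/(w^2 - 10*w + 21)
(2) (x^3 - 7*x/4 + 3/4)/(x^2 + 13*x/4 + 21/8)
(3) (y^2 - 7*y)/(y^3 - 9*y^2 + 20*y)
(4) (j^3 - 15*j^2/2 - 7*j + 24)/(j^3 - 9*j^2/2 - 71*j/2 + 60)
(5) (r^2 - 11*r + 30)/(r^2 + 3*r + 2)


(1) = (w - 4)/(w - 3)
(2) = (4*x^2 - 6*x + 2)/(4*x + 7)
(3) = (y - 7)/(y^2 - 9*y + 20)
(4) = (j + 2)/(j + 5)
(5) = (r^2 - 11*r + 30)/(r^2 + 3*r + 2)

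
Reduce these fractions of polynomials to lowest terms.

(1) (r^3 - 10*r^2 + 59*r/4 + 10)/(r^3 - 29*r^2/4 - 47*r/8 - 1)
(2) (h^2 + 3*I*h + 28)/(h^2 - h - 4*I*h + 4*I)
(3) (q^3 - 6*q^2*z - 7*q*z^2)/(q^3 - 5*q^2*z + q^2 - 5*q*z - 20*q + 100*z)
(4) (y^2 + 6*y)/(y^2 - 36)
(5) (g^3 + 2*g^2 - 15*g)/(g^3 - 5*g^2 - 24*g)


(1) = (4*r - 10)/(4*r + 1)
(2) = (h + 7*I)/(h - 1)
(3) = (-q^3 + 6*q^2*z + 7*q*z^2)/(-q^3 + 5*q^2*z - q^2 + 5*q*z + 20*q - 100*z)
(4) = y/(y - 6)
(5) = (g^2 + 2*g - 15)/(g^2 - 5*g - 24)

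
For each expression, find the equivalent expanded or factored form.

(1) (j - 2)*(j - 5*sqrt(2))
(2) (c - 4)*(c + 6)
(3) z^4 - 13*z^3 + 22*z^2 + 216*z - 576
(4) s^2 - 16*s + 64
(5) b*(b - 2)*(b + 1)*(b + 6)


(1) = j^2 - 5*sqrt(2)*j - 2*j + 10*sqrt(2)
(2) = c^2 + 2*c - 24
(3) = (z - 8)*(z - 6)*(z - 3)*(z + 4)
(4) = (s - 8)^2
(5) = b^4 + 5*b^3 - 8*b^2 - 12*b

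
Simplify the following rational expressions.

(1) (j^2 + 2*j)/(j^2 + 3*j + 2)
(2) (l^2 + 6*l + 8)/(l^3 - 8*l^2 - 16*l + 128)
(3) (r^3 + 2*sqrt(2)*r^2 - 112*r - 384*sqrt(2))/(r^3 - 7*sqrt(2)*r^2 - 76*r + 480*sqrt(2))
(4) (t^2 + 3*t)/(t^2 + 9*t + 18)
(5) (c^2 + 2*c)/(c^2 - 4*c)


(1) = j/(j + 1)
(2) = (l + 2)/(l^2 - 12*l + 32)
(3) = (r + 4*sqrt(2))/(r - 5*sqrt(2))
(4) = t/(t + 6)
(5) = (c + 2)/(c - 4)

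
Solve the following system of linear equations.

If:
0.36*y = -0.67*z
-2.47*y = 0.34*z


Then:
y = 0.00
z = 0.00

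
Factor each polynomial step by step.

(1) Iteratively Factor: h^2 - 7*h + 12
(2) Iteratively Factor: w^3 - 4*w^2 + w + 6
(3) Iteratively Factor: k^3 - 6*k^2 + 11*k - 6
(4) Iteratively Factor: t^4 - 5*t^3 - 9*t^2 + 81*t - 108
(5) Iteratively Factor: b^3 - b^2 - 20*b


(1) = (h - 3)*(h - 4)
(2) = (w - 3)*(w^2 - w - 2) = (w - 3)*(w + 1)*(w - 2)
(3) = (k - 3)*(k^2 - 3*k + 2) = (k - 3)*(k - 1)*(k - 2)
(4) = (t + 4)*(t^3 - 9*t^2 + 27*t - 27) = (t - 3)*(t + 4)*(t^2 - 6*t + 9) = (t - 3)^2*(t + 4)*(t - 3)
(5) = (b)*(b^2 - b - 20) = b*(b - 5)*(b + 4)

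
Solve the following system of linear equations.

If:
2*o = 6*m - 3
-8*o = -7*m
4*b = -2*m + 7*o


Then:
b = 99/136
m = 12/17
o = 21/34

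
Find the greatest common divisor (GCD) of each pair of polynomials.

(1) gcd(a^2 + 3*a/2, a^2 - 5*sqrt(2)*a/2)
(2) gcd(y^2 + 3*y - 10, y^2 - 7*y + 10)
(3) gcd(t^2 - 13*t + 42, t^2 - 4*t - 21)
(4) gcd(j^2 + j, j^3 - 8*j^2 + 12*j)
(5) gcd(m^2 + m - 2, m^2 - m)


(1) = gcd(a*(a + 3/2), a*(a - 5*sqrt(2)/2)) = a
(2) = y - 2
(3) = t - 7
(4) = j
(5) = m - 1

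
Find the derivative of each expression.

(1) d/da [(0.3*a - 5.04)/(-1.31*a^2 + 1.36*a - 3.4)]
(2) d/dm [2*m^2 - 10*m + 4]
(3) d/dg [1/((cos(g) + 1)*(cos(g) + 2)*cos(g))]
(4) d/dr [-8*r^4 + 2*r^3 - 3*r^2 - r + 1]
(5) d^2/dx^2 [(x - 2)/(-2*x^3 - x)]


(1) = (0.393*a^2 - 13.2048*a + 5.8344)/(1.7161*a^4 - 3.5632*a^3 + 10.7576*a^2 - 9.248*a + 11.56)
(2) = 4*m - 10
(3) = (3*sin(g) + 2*sin(g)/cos(g)^2 + 6*tan(g))/((cos(g) + 1)^2*(cos(g) + 2)^2)
(4) = -32*r^3 + 6*r^2 - 6*r - 1
(5) = (-24*x^5 + 96*x^4 + 4*x^3 + 24*x^2 + 4)/(8*x^9 + 12*x^7 + 6*x^5 + x^3)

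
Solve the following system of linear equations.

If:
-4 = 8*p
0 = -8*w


Then:
p = -1/2
w = 0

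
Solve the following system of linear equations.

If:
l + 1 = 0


Then:
l = -1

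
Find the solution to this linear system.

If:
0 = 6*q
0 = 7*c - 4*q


Then:
c = 0
q = 0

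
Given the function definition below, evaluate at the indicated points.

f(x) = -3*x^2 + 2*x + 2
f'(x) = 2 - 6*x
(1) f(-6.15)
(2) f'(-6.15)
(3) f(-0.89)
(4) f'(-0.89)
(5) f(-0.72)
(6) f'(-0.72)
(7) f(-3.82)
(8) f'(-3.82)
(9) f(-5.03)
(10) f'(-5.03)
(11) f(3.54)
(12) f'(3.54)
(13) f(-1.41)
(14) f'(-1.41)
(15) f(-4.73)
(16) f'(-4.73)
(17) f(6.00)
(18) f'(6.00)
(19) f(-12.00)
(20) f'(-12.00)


(1) = -123.77
(2) = 38.90
(3) = -2.16
(4) = 7.34
(5) = -1.00
(6) = 6.32
(7) = -49.42
(8) = 24.92
(9) = -83.96
(10) = 32.18
(11) = -28.51
(12) = -19.24
(13) = -6.78
(14) = 10.46
(15) = -74.58
(16) = 30.38
(17) = -94.00
(18) = -34.00
(19) = -454.00
(20) = 74.00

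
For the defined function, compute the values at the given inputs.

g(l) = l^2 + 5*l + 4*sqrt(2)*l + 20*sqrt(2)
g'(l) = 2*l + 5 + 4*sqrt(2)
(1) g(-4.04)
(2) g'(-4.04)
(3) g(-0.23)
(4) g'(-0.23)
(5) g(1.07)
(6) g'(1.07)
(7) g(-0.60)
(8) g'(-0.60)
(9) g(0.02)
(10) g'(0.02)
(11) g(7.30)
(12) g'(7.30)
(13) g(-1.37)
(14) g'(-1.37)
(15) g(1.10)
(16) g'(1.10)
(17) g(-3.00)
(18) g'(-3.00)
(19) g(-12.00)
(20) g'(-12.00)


(1) = 1.55
(2) = 2.58
(3) = 25.89
(4) = 10.20
(5) = 40.83
(6) = 12.80
(7) = 22.25
(8) = 9.46
(9) = 28.50
(10) = 10.70
(11) = 159.37
(12) = 25.26
(13) = 15.56
(14) = 7.92
(15) = 41.22
(16) = 12.86
(17) = 5.31
(18) = 4.66
(19) = 44.40
(20) = -13.34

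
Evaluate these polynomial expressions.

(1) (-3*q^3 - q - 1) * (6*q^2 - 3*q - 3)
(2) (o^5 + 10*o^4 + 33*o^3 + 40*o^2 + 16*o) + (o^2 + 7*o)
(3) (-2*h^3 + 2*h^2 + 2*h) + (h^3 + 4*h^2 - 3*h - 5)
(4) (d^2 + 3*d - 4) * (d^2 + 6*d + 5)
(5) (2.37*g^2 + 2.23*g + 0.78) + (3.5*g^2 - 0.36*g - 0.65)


(1) = -18*q^5 + 9*q^4 + 3*q^3 - 3*q^2 + 6*q + 3
(2) = o^5 + 10*o^4 + 33*o^3 + 41*o^2 + 23*o
(3) = -h^3 + 6*h^2 - h - 5
(4) = d^4 + 9*d^3 + 19*d^2 - 9*d - 20
(5) = 5.87*g^2 + 1.87*g + 0.13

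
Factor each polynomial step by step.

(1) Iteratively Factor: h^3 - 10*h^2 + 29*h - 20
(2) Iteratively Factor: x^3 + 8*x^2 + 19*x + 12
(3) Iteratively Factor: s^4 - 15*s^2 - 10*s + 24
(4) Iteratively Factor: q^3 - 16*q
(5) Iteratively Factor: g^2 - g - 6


(1) = (h - 4)*(h^2 - 6*h + 5) = (h - 5)*(h - 4)*(h - 1)
(2) = (x + 3)*(x^2 + 5*x + 4) = (x + 1)*(x + 3)*(x + 4)
(3) = (s + 3)*(s^3 - 3*s^2 - 6*s + 8) = (s - 4)*(s + 3)*(s^2 + s - 2) = (s - 4)*(s - 1)*(s + 3)*(s + 2)
(4) = (q)*(q^2 - 16) = q*(q + 4)*(q - 4)
(5) = (g + 2)*(g - 3)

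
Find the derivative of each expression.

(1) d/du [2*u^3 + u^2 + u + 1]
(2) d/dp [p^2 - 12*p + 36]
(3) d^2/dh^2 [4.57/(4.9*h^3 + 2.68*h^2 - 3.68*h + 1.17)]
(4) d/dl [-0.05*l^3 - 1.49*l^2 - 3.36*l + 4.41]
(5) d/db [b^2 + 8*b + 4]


(1) = 6*u^2 + 2*u + 1
(2) = 2*p - 12
(3) = (-(134.358*h + 24.4952)*(4.9*h^3 + 2.68*h^2 - 3.68*h + 1.17) + 4.57*(14.7*h^2 + 5.36*h - 3.68)*(29.4*h^2 + 10.72*h - 7.36))/(4.9*h^3 + 2.68*h^2 - 3.68*h + 1.17)^3
(4) = -0.15*l^2 - 2.98*l - 3.36
(5) = 2*b + 8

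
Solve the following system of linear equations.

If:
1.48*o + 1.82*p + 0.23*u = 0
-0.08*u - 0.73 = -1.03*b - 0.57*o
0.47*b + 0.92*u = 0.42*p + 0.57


Then:
b = 6.93782668500688*u - 0.900962861072902
o = 2.90875745071068 - 12.3964236588721*u
p = 9.95423462369817*u - 2.36536320167682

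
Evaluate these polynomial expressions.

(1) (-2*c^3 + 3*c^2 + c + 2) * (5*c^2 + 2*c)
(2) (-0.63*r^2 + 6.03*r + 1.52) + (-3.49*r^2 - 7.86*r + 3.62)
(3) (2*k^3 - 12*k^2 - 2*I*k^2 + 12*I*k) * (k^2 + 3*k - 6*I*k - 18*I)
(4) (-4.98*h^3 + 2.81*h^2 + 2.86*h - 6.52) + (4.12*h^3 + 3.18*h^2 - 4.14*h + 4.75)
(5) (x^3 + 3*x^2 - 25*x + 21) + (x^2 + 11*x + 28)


(1) = -10*c^5 + 11*c^4 + 11*c^3 + 12*c^2 + 4*c
(2) = -4.12*r^2 - 1.83*r + 5.14
(3) = 2*k^5 - 6*k^4 - 14*I*k^4 - 48*k^3 + 42*I*k^3 + 36*k^2 + 252*I*k^2 + 216*k
(4) = -0.86*h^3 + 5.99*h^2 - 1.28*h - 1.77
(5) = x^3 + 4*x^2 - 14*x + 49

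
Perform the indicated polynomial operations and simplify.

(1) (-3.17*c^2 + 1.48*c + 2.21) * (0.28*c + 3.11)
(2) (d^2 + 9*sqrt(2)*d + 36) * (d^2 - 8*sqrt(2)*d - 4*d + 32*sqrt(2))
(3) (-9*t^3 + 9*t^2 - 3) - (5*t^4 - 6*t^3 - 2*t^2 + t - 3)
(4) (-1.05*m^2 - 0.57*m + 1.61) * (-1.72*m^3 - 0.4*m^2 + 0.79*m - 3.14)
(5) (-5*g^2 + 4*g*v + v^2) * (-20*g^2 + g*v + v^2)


(1) = -0.8876*c^3 - 9.4443*c^2 + 5.2216*c + 6.8731
(2) = d^4 - 4*d^3 + sqrt(2)*d^3 - 108*d^2 - 4*sqrt(2)*d^2 - 288*sqrt(2)*d + 432*d + 1152*sqrt(2)
(3) = -5*t^4 - 3*t^3 + 11*t^2 - t
(4) = 1.806*m^5 + 1.4004*m^4 - 3.3707*m^3 + 2.2027*m^2 + 3.0617*m - 5.0554
(5) = 100*g^4 - 85*g^3*v - 21*g^2*v^2 + 5*g*v^3 + v^4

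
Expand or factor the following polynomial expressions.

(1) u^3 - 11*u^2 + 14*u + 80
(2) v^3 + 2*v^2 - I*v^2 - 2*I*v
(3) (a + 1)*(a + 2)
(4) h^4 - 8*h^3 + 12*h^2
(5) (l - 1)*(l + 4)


(1) = (u - 8)*(u - 5)*(u + 2)
(2) = v*(v + 2)*(v - I)
(3) = a^2 + 3*a + 2
(4) = h^2*(h - 6)*(h - 2)
(5) = l^2 + 3*l - 4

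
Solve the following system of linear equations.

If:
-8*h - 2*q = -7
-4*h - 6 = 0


Then:
h = -3/2
q = 19/2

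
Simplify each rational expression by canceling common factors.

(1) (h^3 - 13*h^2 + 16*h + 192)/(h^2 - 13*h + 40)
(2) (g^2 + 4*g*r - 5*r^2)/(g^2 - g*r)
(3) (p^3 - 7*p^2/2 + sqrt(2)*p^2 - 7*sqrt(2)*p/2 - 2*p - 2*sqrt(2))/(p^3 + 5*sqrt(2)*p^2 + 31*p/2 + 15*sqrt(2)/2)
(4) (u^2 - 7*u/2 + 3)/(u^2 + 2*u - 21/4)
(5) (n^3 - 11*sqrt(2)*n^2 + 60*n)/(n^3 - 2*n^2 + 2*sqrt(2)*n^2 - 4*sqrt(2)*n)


(1) = (h^2 - 5*h - 24)/(h - 5)
(2) = (g + 5*r)/g
(3) = (4*p^2 - 14*p - 8)/(4*p^2 + 16*sqrt(2)*p + 30)
(4) = (2*u - 4)/(2*u + 7)
(5) = (n^2 - 11*sqrt(2)*n + 60)/(n^2 + n*(-2 + 2*sqrt(2)) - 4*sqrt(2))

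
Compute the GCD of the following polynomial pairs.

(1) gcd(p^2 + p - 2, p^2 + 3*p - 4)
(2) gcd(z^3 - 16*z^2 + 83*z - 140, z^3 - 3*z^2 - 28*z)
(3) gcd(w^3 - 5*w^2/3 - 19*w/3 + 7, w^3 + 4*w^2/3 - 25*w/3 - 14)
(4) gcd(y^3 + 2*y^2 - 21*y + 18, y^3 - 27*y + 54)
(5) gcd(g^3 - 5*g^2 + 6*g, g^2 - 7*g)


(1) = p - 1
(2) = z - 7
(3) = gcd((w - 3)*(w - 1)*(w + 7/3), (w - 3)*(w + 2)*(w + 7/3)) = w^2 - 2*w/3 - 7
(4) = gcd((y - 3)*(y - 1)*(y + 6), (y - 3)^2*(y + 6)) = y^2 + 3*y - 18
(5) = g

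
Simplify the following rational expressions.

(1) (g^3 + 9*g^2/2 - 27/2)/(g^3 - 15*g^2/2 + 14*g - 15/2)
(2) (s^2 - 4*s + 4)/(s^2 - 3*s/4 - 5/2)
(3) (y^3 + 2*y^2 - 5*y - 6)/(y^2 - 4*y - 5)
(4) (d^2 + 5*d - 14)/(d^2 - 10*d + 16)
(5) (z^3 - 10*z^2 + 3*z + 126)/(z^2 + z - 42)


(1) = (g^2 + 6*g + 9)/(g^2 - 6*g + 5)
(2) = (4*s - 8)/(4*s + 5)
(3) = (y^2 + y - 6)/(y - 5)
(4) = (d + 7)/(d - 8)
(5) = (z^2 - 4*z - 21)/(z + 7)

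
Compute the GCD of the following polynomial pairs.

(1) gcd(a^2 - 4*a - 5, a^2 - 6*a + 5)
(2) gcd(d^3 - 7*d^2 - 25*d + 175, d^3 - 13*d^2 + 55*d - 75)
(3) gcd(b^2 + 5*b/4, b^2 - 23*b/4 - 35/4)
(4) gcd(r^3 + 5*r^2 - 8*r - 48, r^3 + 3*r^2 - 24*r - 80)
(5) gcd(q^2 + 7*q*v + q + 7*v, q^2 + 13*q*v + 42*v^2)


(1) = a - 5
(2) = d - 5
(3) = b + 5/4
(4) = r^2 + 8*r + 16
(5) = gcd((q + 1)*(q + 7*v), (q + 6*v)*(q + 7*v)) = q + 7*v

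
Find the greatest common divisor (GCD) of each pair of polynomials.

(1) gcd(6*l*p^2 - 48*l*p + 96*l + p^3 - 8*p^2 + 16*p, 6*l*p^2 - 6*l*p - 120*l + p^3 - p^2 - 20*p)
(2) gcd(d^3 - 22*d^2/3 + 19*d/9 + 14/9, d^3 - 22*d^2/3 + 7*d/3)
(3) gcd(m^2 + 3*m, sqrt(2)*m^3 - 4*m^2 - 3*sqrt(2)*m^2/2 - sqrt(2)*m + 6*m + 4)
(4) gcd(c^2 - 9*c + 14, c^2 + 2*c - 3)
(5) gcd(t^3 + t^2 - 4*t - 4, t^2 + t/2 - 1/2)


(1) = gcd((6*l + p)*(p - 4)^2, (6*l + p)*(p - 5)*(p + 4)) = 6*l + p
(2) = d - 7
(3) = 1
(4) = 1
(5) = gcd((t - 2)*(t + 1)*(t + 2), (t - 1/2)*(t + 1)) = t + 1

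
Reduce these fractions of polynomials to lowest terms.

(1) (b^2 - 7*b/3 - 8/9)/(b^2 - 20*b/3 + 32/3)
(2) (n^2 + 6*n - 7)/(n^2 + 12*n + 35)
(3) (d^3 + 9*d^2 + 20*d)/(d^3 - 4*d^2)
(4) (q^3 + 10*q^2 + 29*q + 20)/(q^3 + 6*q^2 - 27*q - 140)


(1) = (3*b + 1)/(3*b - 12)
(2) = (n - 1)/(n + 5)
(3) = (d^2 + 9*d + 20)/(d^2 - 4*d)
(4) = (q^2 + 6*q + 5)/(q^2 + 2*q - 35)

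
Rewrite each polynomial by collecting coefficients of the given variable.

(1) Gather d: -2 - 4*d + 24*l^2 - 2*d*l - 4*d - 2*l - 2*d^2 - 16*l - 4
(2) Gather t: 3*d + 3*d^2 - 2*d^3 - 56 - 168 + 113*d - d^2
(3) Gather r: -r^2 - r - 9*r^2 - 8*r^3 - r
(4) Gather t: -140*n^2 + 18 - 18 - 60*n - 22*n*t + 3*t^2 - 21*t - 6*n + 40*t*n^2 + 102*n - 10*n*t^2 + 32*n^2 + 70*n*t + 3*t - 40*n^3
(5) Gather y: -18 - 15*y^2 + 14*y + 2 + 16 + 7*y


(1) = -2*d^2 + d*(-2*l - 8) + 24*l^2 - 18*l - 6
(2) = -2*d^3 + 2*d^2 + 116*d - 224
(3) = -8*r^3 - 10*r^2 - 2*r
(4) = -40*n^3 - 108*n^2 + 36*n + t^2*(3 - 10*n) + t*(40*n^2 + 48*n - 18)
(5) = -15*y^2 + 21*y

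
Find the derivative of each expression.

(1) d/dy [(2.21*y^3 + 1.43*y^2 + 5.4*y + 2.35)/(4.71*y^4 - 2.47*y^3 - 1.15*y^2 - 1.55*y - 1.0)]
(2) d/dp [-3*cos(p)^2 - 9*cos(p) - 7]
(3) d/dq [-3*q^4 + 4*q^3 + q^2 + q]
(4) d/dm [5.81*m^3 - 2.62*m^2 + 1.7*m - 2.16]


(1) = (-10.4091*y^6 - 13.4706*y^5 - 75.3114*y^4 - 24.449*y^3 + 14.777*y^2 + 2.545*y - 1.7575)/(22.1841*y^8 - 23.2674*y^7 - 4.7321*y^6 - 8.92*y^5 - 0.4405*y^4 + 8.505*y^3 + 4.7025*y^2 + 3.1*y + 1.0)
(2) = 3*(2*cos(p) + 3)*sin(p)
(3) = -12*q^3 + 12*q^2 + 2*q + 1
(4) = 17.43*m^2 - 5.24*m + 1.7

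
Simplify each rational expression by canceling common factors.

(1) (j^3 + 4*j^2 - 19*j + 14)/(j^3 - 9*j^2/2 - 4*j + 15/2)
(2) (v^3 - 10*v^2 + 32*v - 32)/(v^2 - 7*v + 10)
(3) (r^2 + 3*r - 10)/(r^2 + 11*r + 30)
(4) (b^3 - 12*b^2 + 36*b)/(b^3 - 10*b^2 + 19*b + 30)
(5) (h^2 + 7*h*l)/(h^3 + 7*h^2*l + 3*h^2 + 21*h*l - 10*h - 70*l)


(1) = (2*j^2 + 10*j - 28)/(2*j^2 - 7*j - 15)
(2) = (v^2 - 8*v + 16)/(v - 5)
(3) = (r - 2)/(r + 6)
(4) = (b^2 - 6*b)/(b^2 - 4*b - 5)
(5) = h/(h^2 + 3*h - 10)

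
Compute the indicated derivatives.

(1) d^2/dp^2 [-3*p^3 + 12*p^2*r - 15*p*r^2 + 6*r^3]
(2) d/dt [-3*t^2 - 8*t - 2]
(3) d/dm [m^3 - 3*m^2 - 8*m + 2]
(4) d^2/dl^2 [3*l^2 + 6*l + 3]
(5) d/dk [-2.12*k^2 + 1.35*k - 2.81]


(1) = -18*p + 24*r
(2) = -6*t - 8
(3) = 3*m^2 - 6*m - 8
(4) = 6
(5) = 1.35 - 4.24*k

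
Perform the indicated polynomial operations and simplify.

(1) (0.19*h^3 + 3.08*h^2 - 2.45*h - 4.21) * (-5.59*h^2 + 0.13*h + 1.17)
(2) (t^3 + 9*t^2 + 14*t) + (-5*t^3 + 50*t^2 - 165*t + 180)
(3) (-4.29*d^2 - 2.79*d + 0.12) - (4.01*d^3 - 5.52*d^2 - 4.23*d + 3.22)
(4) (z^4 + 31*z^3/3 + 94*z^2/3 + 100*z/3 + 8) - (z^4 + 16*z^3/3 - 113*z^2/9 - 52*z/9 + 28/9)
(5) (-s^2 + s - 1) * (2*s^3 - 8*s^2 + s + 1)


(1) = -1.0621*h^5 - 17.1925*h^4 + 14.3182*h^3 + 26.819*h^2 - 3.4138*h - 4.9257
(2) = -4*t^3 + 59*t^2 - 151*t + 180
(3) = -4.01*d^3 + 1.23*d^2 + 1.44*d - 3.1
(4) = 5*z^3 + 395*z^2/9 + 352*z/9 + 44/9
(5) = -2*s^5 + 10*s^4 - 11*s^3 + 8*s^2 - 1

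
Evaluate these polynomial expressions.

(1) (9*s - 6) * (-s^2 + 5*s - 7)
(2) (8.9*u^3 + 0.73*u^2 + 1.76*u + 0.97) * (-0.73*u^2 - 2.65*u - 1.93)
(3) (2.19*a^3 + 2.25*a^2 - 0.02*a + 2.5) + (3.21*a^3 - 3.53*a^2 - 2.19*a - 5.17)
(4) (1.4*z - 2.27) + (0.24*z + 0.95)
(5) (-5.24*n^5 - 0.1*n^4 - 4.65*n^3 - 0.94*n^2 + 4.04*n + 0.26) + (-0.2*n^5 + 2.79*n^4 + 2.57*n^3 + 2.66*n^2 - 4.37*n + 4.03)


(1) = -9*s^3 + 51*s^2 - 93*s + 42
(2) = -6.497*u^5 - 24.1179*u^4 - 20.3963*u^3 - 6.781*u^2 - 5.9673*u - 1.8721
(3) = 5.4*a^3 - 1.28*a^2 - 2.21*a - 2.67
(4) = 1.64*z - 1.32
(5) = -5.44*n^5 + 2.69*n^4 - 2.08*n^3 + 1.72*n^2 - 0.33*n + 4.29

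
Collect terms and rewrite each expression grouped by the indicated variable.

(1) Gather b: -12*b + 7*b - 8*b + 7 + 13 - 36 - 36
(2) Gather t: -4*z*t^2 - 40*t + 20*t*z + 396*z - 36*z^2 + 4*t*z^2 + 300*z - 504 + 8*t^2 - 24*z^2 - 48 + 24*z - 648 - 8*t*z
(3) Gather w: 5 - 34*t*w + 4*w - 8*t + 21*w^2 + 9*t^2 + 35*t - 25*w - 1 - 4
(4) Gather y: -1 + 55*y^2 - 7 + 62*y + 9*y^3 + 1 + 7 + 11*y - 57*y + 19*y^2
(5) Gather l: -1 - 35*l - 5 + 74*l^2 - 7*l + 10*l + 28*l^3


(1) = -13*b - 52
(2) = t^2*(8 - 4*z) + t*(4*z^2 + 12*z - 40) - 60*z^2 + 720*z - 1200
(3) = 9*t^2 + 27*t + 21*w^2 + w*(-34*t - 21)
(4) = 9*y^3 + 74*y^2 + 16*y
(5) = 28*l^3 + 74*l^2 - 32*l - 6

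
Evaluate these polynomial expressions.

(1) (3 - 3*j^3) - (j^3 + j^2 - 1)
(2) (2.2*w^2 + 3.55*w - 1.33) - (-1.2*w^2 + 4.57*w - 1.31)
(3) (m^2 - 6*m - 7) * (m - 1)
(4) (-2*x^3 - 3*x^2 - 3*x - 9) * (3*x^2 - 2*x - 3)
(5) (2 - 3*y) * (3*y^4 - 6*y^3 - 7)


(1) = -4*j^3 - j^2 + 4
(2) = 3.4*w^2 - 1.02*w - 0.02
(3) = m^3 - 7*m^2 - m + 7
(4) = -6*x^5 - 5*x^4 + 3*x^3 - 12*x^2 + 27*x + 27
(5) = -9*y^5 + 24*y^4 - 12*y^3 + 21*y - 14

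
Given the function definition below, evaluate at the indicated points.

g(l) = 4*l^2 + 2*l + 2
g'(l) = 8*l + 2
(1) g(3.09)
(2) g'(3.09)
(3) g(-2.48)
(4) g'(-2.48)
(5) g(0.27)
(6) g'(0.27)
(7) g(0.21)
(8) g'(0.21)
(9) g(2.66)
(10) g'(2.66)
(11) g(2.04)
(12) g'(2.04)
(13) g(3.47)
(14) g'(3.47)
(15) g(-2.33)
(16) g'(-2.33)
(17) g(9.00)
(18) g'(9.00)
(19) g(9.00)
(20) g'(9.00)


(1) = 46.37
(2) = 26.72
(3) = 21.64
(4) = -17.84
(5) = 2.83
(6) = 4.16
(7) = 2.60
(8) = 3.68
(9) = 35.62
(10) = 23.28
(11) = 22.73
(12) = 18.32
(13) = 57.10
(14) = 29.76
(15) = 19.06
(16) = -16.64
(17) = 344.00
(18) = 74.00
(19) = 344.00
(20) = 74.00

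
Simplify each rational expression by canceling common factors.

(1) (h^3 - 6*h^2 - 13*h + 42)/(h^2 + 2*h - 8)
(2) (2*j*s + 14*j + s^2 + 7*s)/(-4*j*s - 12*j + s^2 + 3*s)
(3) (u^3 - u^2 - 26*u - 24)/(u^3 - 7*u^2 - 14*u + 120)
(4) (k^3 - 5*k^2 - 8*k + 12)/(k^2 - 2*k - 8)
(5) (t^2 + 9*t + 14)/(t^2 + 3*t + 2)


(1) = (h^2 - 4*h - 21)/(h + 4)
(2) = (2*j*s + 14*j + s^2 + 7*s)/(-4*j*s - 12*j + s^2 + 3*s)
(3) = (u + 1)/(u - 5)
(4) = (k^2 - 7*k + 6)/(k - 4)
(5) = (t + 7)/(t + 1)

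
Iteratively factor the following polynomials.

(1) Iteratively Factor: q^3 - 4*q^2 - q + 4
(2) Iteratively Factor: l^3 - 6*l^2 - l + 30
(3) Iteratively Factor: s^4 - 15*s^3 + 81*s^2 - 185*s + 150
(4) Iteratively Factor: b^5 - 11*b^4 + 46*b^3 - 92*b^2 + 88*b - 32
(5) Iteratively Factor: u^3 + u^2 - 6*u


(1) = (q + 1)*(q^2 - 5*q + 4) = (q - 4)*(q + 1)*(q - 1)
(2) = (l - 3)*(l^2 - 3*l - 10) = (l - 3)*(l + 2)*(l - 5)
(3) = (s - 5)*(s^3 - 10*s^2 + 31*s - 30) = (s - 5)^2*(s^2 - 5*s + 6) = (s - 5)^2*(s - 3)*(s - 2)
(4) = (b - 1)*(b^4 - 10*b^3 + 36*b^2 - 56*b + 32) = (b - 2)*(b - 1)*(b^3 - 8*b^2 + 20*b - 16) = (b - 2)^2*(b - 1)*(b^2 - 6*b + 8) = (b - 4)*(b - 2)^2*(b - 1)*(b - 2)
(5) = (u + 3)*(u^2 - 2*u) = (u - 2)*(u + 3)*(u)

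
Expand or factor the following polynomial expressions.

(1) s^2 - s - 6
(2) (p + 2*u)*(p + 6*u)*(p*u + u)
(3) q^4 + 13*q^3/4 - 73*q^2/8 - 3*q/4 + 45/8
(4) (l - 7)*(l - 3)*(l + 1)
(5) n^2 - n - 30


(1) = (s - 3)*(s + 2)
(2) = p^3*u + 8*p^2*u^2 + p^2*u + 12*p*u^3 + 8*p*u^2 + 12*u^3
(3) = (q - 3/2)*(q - 1)*(q + 3/4)*(q + 5)
(4) = l^3 - 9*l^2 + 11*l + 21
(5) = (n - 6)*(n + 5)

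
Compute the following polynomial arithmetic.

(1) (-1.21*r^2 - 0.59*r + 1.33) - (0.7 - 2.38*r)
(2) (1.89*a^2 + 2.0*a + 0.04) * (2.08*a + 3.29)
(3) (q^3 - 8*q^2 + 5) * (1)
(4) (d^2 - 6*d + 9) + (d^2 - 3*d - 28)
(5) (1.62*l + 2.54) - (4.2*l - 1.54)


(1) = -1.21*r^2 + 1.79*r + 0.63
(2) = 3.9312*a^3 + 10.3781*a^2 + 6.6632*a + 0.1316
(3) = q^3 - 8*q^2 + 5
(4) = 2*d^2 - 9*d - 19
(5) = 4.08 - 2.58*l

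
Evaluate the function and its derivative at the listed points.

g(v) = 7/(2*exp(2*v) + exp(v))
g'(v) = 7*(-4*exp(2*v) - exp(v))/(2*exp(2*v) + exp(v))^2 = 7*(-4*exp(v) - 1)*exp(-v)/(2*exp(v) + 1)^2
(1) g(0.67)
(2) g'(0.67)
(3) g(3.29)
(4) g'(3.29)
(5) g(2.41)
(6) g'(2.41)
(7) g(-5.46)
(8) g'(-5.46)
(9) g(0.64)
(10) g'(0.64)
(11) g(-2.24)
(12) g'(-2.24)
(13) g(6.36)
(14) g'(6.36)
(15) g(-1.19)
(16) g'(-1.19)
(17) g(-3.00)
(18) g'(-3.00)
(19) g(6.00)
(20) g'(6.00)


(1) = 0.73
(2) = -1.31
(3) = 0.00
(4) = -0.01
(5) = 0.03
(6) = -0.05
(7) = 1631.80
(8) = -1645.56
(9) = 0.77
(10) = -1.38
(11) = 54.21
(12) = -63.73
(13) = 0.00
(14) = -0.00
(15) = 14.31
(16) = -19.72
(17) = 127.87
(18) = -139.45
(19) = 0.00
(20) = -0.00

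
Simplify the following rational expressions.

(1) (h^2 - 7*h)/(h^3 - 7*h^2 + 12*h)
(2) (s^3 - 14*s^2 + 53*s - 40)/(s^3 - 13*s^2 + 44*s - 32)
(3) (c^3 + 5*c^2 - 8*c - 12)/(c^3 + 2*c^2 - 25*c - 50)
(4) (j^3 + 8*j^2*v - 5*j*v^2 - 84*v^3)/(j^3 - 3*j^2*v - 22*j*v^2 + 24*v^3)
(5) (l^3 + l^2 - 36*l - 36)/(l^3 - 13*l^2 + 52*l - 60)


(1) = (h - 7)/(h^2 - 7*h + 12)
(2) = (s - 5)/(s - 4)
(3) = (c^3 + 5*c^2 - 8*c - 12)/(c^3 + 2*c^2 - 25*c - 50)
(4) = (j^2 + 4*j*v - 21*v^2)/(j^2 - 7*j*v + 6*v^2)
(5) = (l^2 + 7*l + 6)/(l^2 - 7*l + 10)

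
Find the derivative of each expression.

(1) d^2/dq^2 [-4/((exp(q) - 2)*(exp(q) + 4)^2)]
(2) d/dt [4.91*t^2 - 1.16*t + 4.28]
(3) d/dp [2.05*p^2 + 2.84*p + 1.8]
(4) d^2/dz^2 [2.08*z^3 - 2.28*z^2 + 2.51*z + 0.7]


(1) = (-36*exp(2*q) + 24*exp(q) - 192)*exp(2*q)/(exp(7*q) + 10*exp(6*q) + 12*exp(5*q) - 136*exp(4*q) - 256*exp(3*q) + 768*exp(2*q) + 1024*exp(q) - 2048)
(2) = 9.82*t - 1.16
(3) = 4.1*p + 2.84
(4) = 12.48*z - 4.56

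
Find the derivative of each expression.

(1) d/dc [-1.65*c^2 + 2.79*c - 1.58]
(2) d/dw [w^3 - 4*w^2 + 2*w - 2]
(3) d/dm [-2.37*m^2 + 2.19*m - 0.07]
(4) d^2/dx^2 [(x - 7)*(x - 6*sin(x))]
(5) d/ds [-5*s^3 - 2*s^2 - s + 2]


(1) = 2.79 - 3.3*c
(2) = 3*w^2 - 8*w + 2
(3) = 2.19 - 4.74*m
(4) = 2*(3*x - 21)*sin(x) - 12*cos(x) + 2
(5) = -15*s^2 - 4*s - 1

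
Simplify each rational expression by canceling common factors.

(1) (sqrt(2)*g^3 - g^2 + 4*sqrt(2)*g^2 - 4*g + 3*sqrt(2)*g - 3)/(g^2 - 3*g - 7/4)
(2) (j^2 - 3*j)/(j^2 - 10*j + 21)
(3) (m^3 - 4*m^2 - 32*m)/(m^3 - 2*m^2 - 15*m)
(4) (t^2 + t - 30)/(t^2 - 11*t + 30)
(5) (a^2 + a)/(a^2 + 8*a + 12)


(1) = (4*sqrt(2)*g^3 + g^2*(-4 + 16*sqrt(2)) + g*(-16 + 12*sqrt(2)) - 12)/(4*g^2 - 12*g - 7)
(2) = j/(j - 7)
(3) = (m^2 - 4*m - 32)/(m^2 - 2*m - 15)
(4) = (t + 6)/(t - 6)
(5) = (a^2 + a)/(a^2 + 8*a + 12)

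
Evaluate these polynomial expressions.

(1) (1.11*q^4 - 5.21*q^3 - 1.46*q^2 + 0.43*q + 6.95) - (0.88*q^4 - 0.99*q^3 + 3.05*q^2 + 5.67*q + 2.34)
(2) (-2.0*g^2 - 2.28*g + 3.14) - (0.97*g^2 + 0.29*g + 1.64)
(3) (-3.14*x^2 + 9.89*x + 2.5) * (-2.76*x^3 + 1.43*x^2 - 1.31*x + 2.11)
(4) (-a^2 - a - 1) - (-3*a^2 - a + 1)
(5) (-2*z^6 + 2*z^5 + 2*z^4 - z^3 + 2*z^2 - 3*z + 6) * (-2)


(1) = 0.23*q^4 - 4.22*q^3 - 4.51*q^2 - 5.24*q + 4.61
(2) = -2.97*g^2 - 2.57*g + 1.5
(3) = 8.6664*x^5 - 31.7866*x^4 + 11.3561*x^3 - 16.0063*x^2 + 17.5929*x + 5.275
(4) = 2*a^2 - 2
(5) = 4*z^6 - 4*z^5 - 4*z^4 + 2*z^3 - 4*z^2 + 6*z - 12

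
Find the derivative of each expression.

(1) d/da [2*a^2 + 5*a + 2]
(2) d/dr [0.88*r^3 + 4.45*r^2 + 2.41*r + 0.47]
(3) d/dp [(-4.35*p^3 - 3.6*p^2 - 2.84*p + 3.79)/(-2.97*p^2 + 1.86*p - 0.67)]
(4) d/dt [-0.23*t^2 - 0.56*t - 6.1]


(1) = 4*a + 5
(2) = 2.64*r^2 + 8.9*r + 2.41
(3) = (12.9195*p^4 - 16.182*p^3 - 6.3873*p^2 + 27.3366*p - 5.1466)/(8.8209*p^4 - 11.0484*p^3 + 7.4394*p^2 - 2.4924*p + 0.4489)
(4) = -0.46*t - 0.56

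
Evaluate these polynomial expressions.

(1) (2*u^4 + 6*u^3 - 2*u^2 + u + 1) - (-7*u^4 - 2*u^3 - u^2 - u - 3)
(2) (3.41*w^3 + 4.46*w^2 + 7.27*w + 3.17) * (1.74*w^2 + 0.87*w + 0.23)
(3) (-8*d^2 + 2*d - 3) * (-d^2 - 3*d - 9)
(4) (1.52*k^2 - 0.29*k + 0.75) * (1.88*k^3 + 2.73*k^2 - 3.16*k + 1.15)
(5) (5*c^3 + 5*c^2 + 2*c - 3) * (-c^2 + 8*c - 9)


(1) = 9*u^4 + 8*u^3 - u^2 + 2*u + 4
(2) = 5.9334*w^5 + 10.7271*w^4 + 17.3143*w^3 + 12.8665*w^2 + 4.43*w + 0.7291
(3) = 8*d^4 + 22*d^3 + 69*d^2 - 9*d + 27
(4) = 2.8576*k^5 + 3.6044*k^4 - 4.1849*k^3 + 4.7119*k^2 - 2.7035*k + 0.8625
(5) = -5*c^5 + 35*c^4 - 7*c^3 - 26*c^2 - 42*c + 27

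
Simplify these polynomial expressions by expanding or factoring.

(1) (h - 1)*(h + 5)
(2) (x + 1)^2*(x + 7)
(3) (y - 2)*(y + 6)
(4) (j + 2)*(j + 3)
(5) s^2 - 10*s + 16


(1) = h^2 + 4*h - 5
(2) = x^3 + 9*x^2 + 15*x + 7
(3) = y^2 + 4*y - 12
(4) = j^2 + 5*j + 6
(5) = (s - 8)*(s - 2)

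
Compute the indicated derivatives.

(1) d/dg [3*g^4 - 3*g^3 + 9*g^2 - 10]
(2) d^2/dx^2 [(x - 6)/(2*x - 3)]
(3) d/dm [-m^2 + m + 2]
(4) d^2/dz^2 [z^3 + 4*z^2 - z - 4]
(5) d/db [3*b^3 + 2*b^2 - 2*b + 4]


(1) = 3*g*(4*g^2 - 3*g + 6)
(2) = -36/(2*x - 3)^3
(3) = 1 - 2*m
(4) = 6*z + 8
(5) = 9*b^2 + 4*b - 2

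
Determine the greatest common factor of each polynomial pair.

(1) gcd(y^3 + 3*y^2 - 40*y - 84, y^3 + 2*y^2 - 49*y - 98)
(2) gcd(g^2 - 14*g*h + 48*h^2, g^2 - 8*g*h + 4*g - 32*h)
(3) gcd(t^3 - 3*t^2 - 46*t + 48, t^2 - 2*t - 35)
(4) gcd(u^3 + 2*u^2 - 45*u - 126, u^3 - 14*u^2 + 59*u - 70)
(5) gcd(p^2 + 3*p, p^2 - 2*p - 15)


(1) = y^2 + 9*y + 14
(2) = gcd((g - 8*h)*(g - 6*h), (g + 4)*(g - 8*h)) = g - 8*h
(3) = 1
(4) = gcd((u - 7)*(u + 3)*(u + 6), (u - 7)*(u - 5)*(u - 2)) = u - 7
(5) = p + 3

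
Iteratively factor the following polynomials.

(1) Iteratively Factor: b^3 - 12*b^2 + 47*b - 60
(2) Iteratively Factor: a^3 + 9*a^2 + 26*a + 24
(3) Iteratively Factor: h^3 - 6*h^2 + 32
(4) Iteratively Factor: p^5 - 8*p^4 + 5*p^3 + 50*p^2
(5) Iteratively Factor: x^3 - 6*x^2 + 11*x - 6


(1) = (b - 4)*(b^2 - 8*b + 15) = (b - 4)*(b - 3)*(b - 5)
(2) = (a + 4)*(a^2 + 5*a + 6) = (a + 3)*(a + 4)*(a + 2)
(3) = (h - 4)*(h^2 - 2*h - 8) = (h - 4)^2*(h + 2)
(4) = (p - 5)*(p^4 - 3*p^3 - 10*p^2) = p*(p - 5)*(p^3 - 3*p^2 - 10*p) = p^2*(p - 5)*(p^2 - 3*p - 10) = p^2*(p - 5)^2*(p + 2)
(5) = (x - 2)*(x^2 - 4*x + 3) = (x - 3)*(x - 2)*(x - 1)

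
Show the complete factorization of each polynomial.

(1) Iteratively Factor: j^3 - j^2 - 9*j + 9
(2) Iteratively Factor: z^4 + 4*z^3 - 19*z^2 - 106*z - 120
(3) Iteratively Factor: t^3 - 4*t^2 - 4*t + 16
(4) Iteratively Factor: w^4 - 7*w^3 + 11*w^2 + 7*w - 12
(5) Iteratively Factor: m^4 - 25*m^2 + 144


(1) = (j - 1)*(j^2 - 9) = (j - 1)*(j + 3)*(j - 3)
(2) = (z + 4)*(z^3 - 19*z - 30) = (z + 2)*(z + 4)*(z^2 - 2*z - 15) = (z - 5)*(z + 2)*(z + 4)*(z + 3)
(3) = (t - 2)*(t^2 - 2*t - 8) = (t - 4)*(t - 2)*(t + 2)
(4) = (w + 1)*(w^3 - 8*w^2 + 19*w - 12) = (w - 1)*(w + 1)*(w^2 - 7*w + 12) = (w - 3)*(w - 1)*(w + 1)*(w - 4)
(5) = (m - 4)*(m^3 + 4*m^2 - 9*m - 36) = (m - 4)*(m - 3)*(m^2 + 7*m + 12) = (m - 4)*(m - 3)*(m + 4)*(m + 3)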